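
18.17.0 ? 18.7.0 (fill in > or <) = >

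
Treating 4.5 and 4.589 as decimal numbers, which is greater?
4.589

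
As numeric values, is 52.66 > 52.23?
True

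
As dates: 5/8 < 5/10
True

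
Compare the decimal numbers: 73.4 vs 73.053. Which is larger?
73.4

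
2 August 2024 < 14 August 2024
True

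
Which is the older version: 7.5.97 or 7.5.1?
7.5.1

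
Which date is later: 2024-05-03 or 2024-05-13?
2024-05-13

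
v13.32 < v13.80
True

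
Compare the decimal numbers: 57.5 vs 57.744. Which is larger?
57.744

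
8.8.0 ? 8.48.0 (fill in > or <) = <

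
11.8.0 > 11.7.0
True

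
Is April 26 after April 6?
Yes. Day 26 comes after day 6 in April — this is a date comparison, not a decimal one (the decimal 4.26 would be smaller than 4.6).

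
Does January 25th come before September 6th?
Yes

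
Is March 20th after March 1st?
Yes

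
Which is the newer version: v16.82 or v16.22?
v16.82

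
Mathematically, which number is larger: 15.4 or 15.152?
15.4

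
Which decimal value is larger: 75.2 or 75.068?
75.2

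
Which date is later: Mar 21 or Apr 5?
Apr 5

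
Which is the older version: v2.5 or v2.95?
v2.5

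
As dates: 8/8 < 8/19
True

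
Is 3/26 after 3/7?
Yes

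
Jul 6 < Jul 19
True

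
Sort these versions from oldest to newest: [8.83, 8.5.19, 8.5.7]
[8.5.7, 8.5.19, 8.83]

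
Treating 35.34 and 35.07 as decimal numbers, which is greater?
35.34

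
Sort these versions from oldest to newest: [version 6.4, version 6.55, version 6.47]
[version 6.4, version 6.47, version 6.55]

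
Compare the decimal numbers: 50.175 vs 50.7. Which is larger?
50.7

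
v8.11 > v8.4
True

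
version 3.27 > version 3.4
True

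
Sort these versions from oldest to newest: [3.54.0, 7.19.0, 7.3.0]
[3.54.0, 7.3.0, 7.19.0]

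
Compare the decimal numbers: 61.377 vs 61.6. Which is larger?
61.6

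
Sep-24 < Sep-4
False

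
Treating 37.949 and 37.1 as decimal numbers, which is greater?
37.949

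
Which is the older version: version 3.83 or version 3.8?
version 3.8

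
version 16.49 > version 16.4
True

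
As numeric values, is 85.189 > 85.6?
False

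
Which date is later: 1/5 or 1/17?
1/17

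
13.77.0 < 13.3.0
False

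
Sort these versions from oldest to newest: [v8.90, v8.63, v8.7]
[v8.7, v8.63, v8.90]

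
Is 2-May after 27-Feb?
Yes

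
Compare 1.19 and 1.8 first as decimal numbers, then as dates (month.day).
As decimals: 1.19 < 1.8. As dates: 1/19 is later than 1/8 (day 19 > day 8).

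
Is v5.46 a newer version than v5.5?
Yes. Version numbers are compared segment by segment as integers, not as decimals: minor version 46 > 5, so v5.46 > v5.5 (even though the decimal 5.46 < 5.5).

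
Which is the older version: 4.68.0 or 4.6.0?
4.6.0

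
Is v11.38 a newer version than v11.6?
Yes. Version numbers are compared segment by segment as integers, not as decimals: minor version 38 > 6, so v11.38 > v11.6 (even though the decimal 11.38 < 11.6).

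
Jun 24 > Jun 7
True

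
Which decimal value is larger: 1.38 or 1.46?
1.46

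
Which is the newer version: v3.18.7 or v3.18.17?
v3.18.17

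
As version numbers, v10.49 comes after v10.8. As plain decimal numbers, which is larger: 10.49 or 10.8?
10.8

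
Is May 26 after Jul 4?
No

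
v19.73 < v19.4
False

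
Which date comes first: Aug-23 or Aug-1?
Aug-1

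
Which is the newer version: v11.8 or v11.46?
v11.46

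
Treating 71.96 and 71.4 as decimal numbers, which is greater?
71.96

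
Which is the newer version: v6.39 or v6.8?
v6.39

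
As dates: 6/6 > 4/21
True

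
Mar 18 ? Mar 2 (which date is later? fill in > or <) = >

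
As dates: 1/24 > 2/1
False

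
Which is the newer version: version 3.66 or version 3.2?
version 3.66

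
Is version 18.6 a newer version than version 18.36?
No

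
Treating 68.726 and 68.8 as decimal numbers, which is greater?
68.8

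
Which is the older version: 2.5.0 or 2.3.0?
2.3.0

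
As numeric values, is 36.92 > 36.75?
True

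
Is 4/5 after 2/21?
Yes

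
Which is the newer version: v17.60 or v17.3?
v17.60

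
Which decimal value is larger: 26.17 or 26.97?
26.97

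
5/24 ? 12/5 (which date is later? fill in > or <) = <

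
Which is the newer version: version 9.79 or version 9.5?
version 9.79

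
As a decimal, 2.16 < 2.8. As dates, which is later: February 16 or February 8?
February 16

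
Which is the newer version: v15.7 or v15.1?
v15.7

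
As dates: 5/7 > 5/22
False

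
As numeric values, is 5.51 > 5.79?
False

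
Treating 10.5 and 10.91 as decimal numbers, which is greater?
10.91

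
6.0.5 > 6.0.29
False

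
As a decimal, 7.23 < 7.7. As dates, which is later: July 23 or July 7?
July 23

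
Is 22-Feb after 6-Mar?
No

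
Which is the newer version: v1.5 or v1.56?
v1.56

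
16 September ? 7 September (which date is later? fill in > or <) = >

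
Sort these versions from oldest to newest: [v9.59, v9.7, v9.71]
[v9.7, v9.59, v9.71]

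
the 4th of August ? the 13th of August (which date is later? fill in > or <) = <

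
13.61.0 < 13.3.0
False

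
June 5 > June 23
False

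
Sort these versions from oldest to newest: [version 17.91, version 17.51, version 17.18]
[version 17.18, version 17.51, version 17.91]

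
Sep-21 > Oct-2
False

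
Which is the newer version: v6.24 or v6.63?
v6.63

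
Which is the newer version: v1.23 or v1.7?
v1.23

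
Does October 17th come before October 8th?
No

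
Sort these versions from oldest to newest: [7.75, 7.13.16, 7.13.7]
[7.13.7, 7.13.16, 7.75]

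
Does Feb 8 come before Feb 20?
Yes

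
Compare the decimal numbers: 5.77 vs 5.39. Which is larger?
5.77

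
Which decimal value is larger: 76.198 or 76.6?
76.6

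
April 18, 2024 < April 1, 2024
False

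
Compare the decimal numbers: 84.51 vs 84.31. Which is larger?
84.51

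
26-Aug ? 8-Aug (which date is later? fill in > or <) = >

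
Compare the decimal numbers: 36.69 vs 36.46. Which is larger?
36.69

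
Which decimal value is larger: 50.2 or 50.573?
50.573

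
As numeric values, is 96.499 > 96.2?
True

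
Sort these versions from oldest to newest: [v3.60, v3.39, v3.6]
[v3.6, v3.39, v3.60]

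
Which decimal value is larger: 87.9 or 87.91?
87.91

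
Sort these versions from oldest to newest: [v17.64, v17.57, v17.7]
[v17.7, v17.57, v17.64]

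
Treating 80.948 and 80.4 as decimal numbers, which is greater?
80.948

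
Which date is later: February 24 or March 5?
March 5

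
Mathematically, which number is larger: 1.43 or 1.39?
1.43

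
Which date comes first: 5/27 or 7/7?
5/27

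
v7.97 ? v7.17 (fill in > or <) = >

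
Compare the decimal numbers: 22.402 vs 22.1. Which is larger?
22.402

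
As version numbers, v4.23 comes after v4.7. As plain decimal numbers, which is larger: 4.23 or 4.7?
4.7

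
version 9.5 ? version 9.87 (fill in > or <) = <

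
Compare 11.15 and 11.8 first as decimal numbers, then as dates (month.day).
As decimals: 11.15 < 11.8. As dates: 11/15 is later than 11/8 (day 15 > day 8).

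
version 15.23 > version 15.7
True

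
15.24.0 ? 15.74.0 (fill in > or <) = <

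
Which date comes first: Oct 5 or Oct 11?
Oct 5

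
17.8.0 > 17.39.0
False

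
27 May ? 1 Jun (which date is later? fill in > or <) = <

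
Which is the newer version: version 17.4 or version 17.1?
version 17.4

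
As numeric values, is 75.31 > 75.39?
False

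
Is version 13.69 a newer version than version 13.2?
Yes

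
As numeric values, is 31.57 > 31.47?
True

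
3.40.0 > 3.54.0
False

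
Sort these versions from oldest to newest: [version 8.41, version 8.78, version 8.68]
[version 8.41, version 8.68, version 8.78]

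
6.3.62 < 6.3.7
False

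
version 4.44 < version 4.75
True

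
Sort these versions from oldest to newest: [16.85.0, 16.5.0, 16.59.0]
[16.5.0, 16.59.0, 16.85.0]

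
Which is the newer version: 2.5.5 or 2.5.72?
2.5.72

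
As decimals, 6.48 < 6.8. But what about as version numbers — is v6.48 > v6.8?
True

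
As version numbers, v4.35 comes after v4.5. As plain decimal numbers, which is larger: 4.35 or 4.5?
4.5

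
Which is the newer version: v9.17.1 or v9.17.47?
v9.17.47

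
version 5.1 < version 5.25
True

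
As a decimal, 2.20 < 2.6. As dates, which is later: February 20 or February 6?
February 20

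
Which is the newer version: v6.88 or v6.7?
v6.88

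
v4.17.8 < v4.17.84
True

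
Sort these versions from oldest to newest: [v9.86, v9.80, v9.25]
[v9.25, v9.80, v9.86]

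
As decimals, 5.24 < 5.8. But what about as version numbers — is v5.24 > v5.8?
True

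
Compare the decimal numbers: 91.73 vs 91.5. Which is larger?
91.73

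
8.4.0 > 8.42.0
False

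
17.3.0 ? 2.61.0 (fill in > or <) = >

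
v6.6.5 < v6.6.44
True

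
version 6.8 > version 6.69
False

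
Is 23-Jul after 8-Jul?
Yes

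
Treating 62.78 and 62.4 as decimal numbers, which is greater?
62.78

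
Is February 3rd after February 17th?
No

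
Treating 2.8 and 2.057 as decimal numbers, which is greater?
2.8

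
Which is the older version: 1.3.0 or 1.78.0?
1.3.0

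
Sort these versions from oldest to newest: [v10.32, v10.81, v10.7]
[v10.7, v10.32, v10.81]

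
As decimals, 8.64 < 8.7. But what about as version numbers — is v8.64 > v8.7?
True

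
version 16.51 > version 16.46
True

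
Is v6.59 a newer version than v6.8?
Yes. Version numbers are compared segment by segment as integers, not as decimals: minor version 59 > 8, so v6.59 > v6.8 (even though the decimal 6.59 < 6.8).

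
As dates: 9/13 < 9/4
False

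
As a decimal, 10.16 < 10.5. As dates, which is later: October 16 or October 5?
October 16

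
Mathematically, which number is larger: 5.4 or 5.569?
5.569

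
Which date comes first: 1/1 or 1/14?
1/1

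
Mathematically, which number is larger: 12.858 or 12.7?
12.858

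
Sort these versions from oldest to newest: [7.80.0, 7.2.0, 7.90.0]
[7.2.0, 7.80.0, 7.90.0]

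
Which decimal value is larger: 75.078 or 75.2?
75.2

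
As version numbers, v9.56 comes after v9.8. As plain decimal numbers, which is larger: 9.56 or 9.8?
9.8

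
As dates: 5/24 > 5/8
True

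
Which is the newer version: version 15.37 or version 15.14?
version 15.37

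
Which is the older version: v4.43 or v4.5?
v4.5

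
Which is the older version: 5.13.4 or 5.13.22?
5.13.4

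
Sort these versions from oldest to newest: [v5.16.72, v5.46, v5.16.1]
[v5.16.1, v5.16.72, v5.46]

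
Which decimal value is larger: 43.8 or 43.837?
43.837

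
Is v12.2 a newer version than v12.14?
No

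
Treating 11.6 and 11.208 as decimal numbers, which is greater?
11.6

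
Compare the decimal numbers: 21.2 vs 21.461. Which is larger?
21.461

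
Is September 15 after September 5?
Yes. Day 15 comes after day 5 in September — this is a date comparison, not a decimal one (the decimal 9.15 would be smaller than 9.5).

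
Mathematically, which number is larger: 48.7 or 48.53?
48.7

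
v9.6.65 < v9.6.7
False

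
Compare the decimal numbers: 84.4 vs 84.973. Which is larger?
84.973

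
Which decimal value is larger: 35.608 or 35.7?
35.7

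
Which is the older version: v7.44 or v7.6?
v7.6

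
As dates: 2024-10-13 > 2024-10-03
True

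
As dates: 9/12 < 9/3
False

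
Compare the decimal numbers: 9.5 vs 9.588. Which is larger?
9.588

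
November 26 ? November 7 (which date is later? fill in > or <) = >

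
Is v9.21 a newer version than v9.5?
Yes. Version numbers are compared segment by segment as integers, not as decimals: minor version 21 > 5, so v9.21 > v9.5 (even though the decimal 9.21 < 9.5).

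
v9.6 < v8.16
False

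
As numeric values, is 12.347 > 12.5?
False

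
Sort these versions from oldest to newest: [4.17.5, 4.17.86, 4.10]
[4.10, 4.17.5, 4.17.86]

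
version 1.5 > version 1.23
False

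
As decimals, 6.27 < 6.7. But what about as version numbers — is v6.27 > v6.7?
True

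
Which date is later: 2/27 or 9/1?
9/1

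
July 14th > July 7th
True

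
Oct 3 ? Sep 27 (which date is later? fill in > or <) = >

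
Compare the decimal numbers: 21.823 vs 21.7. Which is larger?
21.823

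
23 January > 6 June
False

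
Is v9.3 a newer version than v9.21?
No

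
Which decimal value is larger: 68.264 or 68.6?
68.6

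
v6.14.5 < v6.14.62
True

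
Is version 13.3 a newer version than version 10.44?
Yes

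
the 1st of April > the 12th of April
False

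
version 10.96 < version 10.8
False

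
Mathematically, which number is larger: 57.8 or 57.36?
57.8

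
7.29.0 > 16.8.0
False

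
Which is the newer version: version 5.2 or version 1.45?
version 5.2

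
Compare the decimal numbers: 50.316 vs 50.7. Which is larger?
50.7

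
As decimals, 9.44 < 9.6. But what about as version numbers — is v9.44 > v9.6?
True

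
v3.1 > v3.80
False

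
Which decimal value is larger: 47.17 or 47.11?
47.17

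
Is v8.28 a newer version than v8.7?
Yes. Version numbers are compared segment by segment as integers, not as decimals: minor version 28 > 7, so v8.28 > v8.7 (even though the decimal 8.28 < 8.7).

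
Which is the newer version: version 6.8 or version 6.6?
version 6.8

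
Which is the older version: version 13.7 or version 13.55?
version 13.7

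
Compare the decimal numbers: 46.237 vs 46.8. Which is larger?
46.8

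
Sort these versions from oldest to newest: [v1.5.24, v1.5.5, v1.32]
[v1.5.5, v1.5.24, v1.32]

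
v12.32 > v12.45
False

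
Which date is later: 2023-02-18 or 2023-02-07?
2023-02-18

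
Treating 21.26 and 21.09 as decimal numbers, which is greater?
21.26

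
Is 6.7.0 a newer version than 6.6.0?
Yes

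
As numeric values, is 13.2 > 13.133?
True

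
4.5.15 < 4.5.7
False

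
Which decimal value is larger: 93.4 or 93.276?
93.4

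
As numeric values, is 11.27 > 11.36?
False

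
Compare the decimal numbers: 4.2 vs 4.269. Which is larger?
4.269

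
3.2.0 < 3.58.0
True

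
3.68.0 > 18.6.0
False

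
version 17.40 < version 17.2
False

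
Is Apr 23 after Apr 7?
Yes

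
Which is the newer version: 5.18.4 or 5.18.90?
5.18.90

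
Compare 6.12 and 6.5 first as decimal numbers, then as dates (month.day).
As decimals: 6.12 < 6.5. As dates: 6/12 is later than 6/5 (day 12 > day 5).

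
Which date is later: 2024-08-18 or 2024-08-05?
2024-08-18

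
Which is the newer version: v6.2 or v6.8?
v6.8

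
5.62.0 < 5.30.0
False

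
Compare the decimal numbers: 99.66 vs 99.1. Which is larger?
99.66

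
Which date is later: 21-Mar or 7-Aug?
7-Aug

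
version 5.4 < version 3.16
False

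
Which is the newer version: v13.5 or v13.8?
v13.8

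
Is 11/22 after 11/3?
Yes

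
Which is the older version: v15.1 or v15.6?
v15.1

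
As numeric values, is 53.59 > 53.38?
True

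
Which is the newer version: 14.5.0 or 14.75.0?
14.75.0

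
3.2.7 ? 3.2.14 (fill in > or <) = <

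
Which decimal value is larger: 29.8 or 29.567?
29.8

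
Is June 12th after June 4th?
Yes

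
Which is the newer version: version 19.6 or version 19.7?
version 19.7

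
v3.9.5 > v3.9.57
False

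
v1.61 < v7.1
True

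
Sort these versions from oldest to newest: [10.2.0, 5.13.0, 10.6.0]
[5.13.0, 10.2.0, 10.6.0]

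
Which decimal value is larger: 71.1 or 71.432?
71.432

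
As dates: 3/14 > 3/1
True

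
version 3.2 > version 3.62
False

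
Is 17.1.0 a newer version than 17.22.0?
No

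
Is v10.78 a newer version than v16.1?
No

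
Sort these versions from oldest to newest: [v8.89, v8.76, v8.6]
[v8.6, v8.76, v8.89]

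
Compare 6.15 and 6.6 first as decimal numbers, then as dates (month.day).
As decimals: 6.15 < 6.6. As dates: 6/15 is later than 6/6 (day 15 > day 6).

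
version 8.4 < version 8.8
True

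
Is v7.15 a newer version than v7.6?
Yes. Version numbers are compared segment by segment as integers, not as decimals: minor version 15 > 6, so v7.15 > v7.6 (even though the decimal 7.15 < 7.6).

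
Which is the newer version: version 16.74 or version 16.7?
version 16.74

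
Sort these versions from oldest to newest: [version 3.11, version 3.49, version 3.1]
[version 3.1, version 3.11, version 3.49]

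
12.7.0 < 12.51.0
True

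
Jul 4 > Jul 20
False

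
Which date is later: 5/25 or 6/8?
6/8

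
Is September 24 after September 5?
Yes. Day 24 comes after day 5 in September — this is a date comparison, not a decimal one (the decimal 9.24 would be smaller than 9.5).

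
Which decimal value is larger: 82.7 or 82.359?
82.7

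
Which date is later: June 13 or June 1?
June 13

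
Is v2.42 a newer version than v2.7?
Yes. Version numbers are compared segment by segment as integers, not as decimals: minor version 42 > 7, so v2.42 > v2.7 (even though the decimal 2.42 < 2.7).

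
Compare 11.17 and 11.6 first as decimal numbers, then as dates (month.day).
As decimals: 11.17 < 11.6. As dates: 11/17 is later than 11/6 (day 17 > day 6).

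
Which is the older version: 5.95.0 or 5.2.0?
5.2.0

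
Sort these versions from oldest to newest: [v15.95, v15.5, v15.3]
[v15.3, v15.5, v15.95]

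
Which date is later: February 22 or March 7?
March 7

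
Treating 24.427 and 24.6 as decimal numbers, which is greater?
24.6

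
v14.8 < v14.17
True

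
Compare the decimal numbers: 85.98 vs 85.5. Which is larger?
85.98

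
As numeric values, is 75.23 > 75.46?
False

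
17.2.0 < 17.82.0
True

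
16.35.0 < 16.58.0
True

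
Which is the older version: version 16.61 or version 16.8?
version 16.8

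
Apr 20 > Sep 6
False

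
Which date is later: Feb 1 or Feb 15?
Feb 15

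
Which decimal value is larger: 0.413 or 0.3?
0.413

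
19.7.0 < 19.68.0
True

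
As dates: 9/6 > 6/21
True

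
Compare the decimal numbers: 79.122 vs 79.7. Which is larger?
79.7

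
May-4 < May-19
True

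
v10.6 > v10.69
False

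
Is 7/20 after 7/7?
Yes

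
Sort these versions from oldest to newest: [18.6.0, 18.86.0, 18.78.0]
[18.6.0, 18.78.0, 18.86.0]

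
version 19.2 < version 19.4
True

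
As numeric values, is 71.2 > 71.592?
False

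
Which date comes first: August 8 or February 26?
February 26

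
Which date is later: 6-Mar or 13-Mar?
13-Mar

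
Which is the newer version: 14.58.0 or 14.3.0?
14.58.0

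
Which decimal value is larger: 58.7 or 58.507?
58.7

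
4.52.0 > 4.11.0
True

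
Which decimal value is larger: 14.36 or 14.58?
14.58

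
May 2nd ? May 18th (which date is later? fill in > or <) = <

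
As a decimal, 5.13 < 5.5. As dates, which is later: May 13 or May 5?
May 13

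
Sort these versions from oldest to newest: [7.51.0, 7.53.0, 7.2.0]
[7.2.0, 7.51.0, 7.53.0]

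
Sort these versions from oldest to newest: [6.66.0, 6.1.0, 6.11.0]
[6.1.0, 6.11.0, 6.66.0]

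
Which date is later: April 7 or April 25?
April 25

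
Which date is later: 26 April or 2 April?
26 April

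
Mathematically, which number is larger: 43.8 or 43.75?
43.8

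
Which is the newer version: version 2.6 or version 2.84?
version 2.84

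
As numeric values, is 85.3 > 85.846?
False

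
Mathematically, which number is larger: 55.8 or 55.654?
55.8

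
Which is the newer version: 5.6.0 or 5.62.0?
5.62.0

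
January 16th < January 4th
False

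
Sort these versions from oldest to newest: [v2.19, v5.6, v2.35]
[v2.19, v2.35, v5.6]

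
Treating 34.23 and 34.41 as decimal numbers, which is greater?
34.41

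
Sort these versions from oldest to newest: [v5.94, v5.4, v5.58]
[v5.4, v5.58, v5.94]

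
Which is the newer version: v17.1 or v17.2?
v17.2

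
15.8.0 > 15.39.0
False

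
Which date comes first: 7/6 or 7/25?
7/6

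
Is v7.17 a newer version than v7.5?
Yes. Version numbers are compared segment by segment as integers, not as decimals: minor version 17 > 5, so v7.17 > v7.5 (even though the decimal 7.17 < 7.5).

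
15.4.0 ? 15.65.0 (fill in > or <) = <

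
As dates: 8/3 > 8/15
False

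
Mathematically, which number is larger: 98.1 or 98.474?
98.474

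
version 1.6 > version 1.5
True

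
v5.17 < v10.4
True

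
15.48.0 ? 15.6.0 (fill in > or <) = >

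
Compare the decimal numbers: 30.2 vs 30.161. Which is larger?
30.2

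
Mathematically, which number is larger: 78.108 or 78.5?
78.5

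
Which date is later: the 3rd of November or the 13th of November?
the 13th of November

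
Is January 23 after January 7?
Yes. Day 23 comes after day 7 in January — this is a date comparison, not a decimal one (the decimal 1.23 would be smaller than 1.7).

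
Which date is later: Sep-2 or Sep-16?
Sep-16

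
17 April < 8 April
False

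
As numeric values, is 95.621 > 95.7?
False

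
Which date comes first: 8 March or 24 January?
24 January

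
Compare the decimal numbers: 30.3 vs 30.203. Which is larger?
30.3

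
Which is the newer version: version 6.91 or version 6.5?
version 6.91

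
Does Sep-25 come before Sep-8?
No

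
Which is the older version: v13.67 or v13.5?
v13.5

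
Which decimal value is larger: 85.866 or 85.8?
85.866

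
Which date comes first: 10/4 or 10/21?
10/4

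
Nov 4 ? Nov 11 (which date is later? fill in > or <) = <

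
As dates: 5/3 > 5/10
False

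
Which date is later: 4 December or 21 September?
4 December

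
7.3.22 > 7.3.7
True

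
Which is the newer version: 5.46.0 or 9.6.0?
9.6.0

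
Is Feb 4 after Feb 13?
No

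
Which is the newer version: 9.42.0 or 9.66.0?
9.66.0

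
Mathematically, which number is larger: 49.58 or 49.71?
49.71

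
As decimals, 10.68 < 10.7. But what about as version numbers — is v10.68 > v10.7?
True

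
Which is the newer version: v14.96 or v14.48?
v14.96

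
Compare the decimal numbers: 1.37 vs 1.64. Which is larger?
1.64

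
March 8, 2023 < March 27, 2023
True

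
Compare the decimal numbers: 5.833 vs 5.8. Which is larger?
5.833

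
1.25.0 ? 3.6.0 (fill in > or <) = <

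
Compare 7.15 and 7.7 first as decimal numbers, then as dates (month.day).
As decimals: 7.15 < 7.7. As dates: 7/15 is later than 7/7 (day 15 > day 7).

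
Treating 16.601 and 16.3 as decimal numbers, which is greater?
16.601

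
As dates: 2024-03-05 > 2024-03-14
False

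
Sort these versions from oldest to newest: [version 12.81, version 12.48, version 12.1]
[version 12.1, version 12.48, version 12.81]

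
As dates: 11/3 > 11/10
False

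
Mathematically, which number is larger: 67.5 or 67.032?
67.5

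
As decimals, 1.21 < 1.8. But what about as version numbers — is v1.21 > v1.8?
True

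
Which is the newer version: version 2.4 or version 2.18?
version 2.18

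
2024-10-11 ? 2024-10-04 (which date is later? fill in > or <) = >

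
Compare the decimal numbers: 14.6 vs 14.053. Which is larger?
14.6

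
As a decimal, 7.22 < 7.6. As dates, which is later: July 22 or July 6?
July 22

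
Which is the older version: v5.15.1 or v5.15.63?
v5.15.1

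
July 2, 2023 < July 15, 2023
True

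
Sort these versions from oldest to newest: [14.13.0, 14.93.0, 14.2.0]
[14.2.0, 14.13.0, 14.93.0]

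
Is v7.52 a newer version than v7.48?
Yes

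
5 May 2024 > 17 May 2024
False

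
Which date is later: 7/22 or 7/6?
7/22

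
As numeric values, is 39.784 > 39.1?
True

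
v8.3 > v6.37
True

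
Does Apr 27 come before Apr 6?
No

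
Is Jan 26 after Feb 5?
No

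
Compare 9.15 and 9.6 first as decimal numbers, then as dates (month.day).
As decimals: 9.15 < 9.6. As dates: 9/15 is later than 9/6 (day 15 > day 6).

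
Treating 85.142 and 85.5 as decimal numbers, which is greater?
85.5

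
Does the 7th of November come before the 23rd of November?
Yes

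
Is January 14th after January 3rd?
Yes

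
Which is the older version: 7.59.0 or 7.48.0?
7.48.0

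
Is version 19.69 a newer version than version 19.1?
Yes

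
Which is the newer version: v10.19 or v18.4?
v18.4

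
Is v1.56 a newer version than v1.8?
Yes. Version numbers are compared segment by segment as integers, not as decimals: minor version 56 > 8, so v1.56 > v1.8 (even though the decimal 1.56 < 1.8).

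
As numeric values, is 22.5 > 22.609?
False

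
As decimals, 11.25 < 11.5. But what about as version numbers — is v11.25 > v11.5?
True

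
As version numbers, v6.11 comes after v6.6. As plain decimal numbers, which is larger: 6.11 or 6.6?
6.6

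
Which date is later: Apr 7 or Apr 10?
Apr 10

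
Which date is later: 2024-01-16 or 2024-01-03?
2024-01-16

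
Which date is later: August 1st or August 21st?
August 21st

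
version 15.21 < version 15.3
False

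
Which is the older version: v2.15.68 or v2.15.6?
v2.15.6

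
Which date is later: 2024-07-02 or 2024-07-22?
2024-07-22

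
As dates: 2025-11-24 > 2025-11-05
True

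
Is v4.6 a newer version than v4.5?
Yes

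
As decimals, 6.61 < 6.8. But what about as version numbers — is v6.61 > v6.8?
True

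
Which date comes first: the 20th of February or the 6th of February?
the 6th of February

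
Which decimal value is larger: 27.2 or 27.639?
27.639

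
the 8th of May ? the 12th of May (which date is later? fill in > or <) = <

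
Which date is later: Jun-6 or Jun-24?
Jun-24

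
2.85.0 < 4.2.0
True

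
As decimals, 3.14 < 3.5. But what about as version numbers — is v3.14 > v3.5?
True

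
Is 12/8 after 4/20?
Yes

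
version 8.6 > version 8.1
True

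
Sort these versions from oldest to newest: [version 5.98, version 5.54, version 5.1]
[version 5.1, version 5.54, version 5.98]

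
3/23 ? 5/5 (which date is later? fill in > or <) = <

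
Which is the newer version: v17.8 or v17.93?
v17.93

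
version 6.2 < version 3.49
False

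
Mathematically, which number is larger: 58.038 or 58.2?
58.2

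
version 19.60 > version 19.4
True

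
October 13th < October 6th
False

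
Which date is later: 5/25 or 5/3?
5/25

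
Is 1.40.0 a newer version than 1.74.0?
No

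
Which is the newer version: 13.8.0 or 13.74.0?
13.74.0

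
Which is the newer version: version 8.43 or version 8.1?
version 8.43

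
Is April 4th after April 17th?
No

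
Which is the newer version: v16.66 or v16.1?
v16.66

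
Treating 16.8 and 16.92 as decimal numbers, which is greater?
16.92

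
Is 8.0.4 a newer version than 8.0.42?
No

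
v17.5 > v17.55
False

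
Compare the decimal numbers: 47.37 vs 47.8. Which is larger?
47.8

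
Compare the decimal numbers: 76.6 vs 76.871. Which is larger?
76.871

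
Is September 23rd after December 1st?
No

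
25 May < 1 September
True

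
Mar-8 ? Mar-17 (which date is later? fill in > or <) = <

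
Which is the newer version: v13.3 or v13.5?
v13.5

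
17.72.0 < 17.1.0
False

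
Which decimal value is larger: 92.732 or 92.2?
92.732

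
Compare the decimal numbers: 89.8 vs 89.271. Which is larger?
89.8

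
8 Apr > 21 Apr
False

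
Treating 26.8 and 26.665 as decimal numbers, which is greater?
26.8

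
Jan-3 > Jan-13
False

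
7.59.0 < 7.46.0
False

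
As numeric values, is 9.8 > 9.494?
True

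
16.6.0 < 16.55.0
True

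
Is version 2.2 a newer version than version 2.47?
No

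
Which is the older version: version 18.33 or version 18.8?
version 18.8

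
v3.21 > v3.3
True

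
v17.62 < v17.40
False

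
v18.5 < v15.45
False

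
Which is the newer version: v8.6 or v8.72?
v8.72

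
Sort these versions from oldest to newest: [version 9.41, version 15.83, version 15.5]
[version 9.41, version 15.5, version 15.83]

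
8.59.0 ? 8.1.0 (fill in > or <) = >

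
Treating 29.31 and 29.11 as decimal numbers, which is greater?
29.31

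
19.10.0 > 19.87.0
False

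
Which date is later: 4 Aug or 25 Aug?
25 Aug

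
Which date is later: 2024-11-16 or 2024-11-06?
2024-11-16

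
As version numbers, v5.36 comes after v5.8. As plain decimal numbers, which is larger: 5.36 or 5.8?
5.8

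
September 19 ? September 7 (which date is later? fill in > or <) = >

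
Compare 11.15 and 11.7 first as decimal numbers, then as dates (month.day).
As decimals: 11.15 < 11.7. As dates: 11/15 is later than 11/7 (day 15 > day 7).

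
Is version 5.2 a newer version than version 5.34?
No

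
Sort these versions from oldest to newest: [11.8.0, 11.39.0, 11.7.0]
[11.7.0, 11.8.0, 11.39.0]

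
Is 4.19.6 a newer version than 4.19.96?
No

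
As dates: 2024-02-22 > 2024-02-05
True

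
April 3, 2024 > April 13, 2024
False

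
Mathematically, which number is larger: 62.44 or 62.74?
62.74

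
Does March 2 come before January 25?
No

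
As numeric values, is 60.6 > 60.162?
True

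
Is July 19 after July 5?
Yes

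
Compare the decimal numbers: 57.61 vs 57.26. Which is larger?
57.61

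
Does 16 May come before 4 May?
No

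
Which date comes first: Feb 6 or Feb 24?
Feb 6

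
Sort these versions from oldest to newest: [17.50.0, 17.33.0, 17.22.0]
[17.22.0, 17.33.0, 17.50.0]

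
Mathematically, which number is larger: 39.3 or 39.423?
39.423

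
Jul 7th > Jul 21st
False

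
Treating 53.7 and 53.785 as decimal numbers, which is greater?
53.785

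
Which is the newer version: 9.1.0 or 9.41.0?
9.41.0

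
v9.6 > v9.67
False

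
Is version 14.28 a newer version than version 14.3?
Yes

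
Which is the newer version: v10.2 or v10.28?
v10.28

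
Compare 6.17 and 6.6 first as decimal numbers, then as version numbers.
As decimals: 6.17 < 6.6. As versions: v6.17 > v6.6 (minor version 17 > 6).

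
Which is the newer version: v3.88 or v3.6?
v3.88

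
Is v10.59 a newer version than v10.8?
Yes. Version numbers are compared segment by segment as integers, not as decimals: minor version 59 > 8, so v10.59 > v10.8 (even though the decimal 10.59 < 10.8).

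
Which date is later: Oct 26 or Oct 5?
Oct 26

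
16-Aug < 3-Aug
False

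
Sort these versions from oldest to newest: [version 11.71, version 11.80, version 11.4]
[version 11.4, version 11.71, version 11.80]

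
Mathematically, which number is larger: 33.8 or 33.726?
33.8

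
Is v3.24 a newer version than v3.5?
Yes. Version numbers are compared segment by segment as integers, not as decimals: minor version 24 > 5, so v3.24 > v3.5 (even though the decimal 3.24 < 3.5).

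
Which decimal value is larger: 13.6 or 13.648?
13.648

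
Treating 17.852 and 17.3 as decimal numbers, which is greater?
17.852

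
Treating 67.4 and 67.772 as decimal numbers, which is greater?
67.772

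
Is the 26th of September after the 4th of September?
Yes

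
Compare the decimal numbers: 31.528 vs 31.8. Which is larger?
31.8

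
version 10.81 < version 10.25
False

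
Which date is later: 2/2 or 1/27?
2/2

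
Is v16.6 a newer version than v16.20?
No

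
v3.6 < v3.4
False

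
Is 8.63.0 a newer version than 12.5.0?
No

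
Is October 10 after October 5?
Yes. Day 10 comes after day 5 in October — this is a date comparison, not a decimal one (the decimal 10.10 would be smaller than 10.5).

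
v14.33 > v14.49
False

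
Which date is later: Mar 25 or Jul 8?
Jul 8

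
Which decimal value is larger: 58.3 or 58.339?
58.339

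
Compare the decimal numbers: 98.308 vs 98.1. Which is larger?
98.308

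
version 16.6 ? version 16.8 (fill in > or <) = <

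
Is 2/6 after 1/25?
Yes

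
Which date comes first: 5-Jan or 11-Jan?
5-Jan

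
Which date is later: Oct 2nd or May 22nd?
Oct 2nd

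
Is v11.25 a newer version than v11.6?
Yes. Version numbers are compared segment by segment as integers, not as decimals: minor version 25 > 6, so v11.25 > v11.6 (even though the decimal 11.25 < 11.6).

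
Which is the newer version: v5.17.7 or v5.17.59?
v5.17.59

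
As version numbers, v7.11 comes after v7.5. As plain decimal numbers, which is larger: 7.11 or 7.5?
7.5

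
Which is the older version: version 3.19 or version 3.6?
version 3.6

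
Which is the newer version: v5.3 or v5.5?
v5.5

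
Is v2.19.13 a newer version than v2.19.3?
Yes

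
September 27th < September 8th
False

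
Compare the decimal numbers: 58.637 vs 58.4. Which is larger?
58.637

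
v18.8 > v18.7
True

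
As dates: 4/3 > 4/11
False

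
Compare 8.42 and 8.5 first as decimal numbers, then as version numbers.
As decimals: 8.42 < 8.5. As versions: v8.42 > v8.5 (minor version 42 > 5).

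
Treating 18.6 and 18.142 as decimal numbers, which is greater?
18.6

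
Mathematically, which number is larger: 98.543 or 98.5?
98.543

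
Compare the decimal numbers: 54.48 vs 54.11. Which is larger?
54.48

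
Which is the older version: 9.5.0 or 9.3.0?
9.3.0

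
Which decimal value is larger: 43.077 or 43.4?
43.4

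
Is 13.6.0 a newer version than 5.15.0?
Yes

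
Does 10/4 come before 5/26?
No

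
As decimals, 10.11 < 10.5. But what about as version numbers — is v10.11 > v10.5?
True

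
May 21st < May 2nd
False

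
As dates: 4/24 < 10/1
True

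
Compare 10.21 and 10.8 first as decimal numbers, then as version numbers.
As decimals: 10.21 < 10.8. As versions: v10.21 > v10.8 (minor version 21 > 8).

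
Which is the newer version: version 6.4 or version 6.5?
version 6.5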